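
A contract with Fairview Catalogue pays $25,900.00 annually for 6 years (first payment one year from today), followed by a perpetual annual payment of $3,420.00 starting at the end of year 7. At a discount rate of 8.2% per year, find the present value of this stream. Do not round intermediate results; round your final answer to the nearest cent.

$145002.12

PV of 6-year annuity: $25,900.00 × [1 − (1+0.082)^−6] / 0.082 = 119009.58354
Perpetuity value at year 6: $3,420.00 / 0.082 = 41707.31707
PV of perpetuity: 41707.31707 / (1+0.082)^6 = 25992.53809
Total PV = 119009.58354 + 25992.53809 = 145002.12163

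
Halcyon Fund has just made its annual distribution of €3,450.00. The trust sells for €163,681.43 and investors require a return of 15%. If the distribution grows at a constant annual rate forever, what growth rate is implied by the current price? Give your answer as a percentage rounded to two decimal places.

P = D₀(1+g)/(r−g) ⇒ P(r−g) = D₀(1+g) ⇒ g(P+D₀) = P·r − D₀
g = (P·r − D₀)/(P + D₀) = (€163,681.43×0.15 − €3,450.00) / (€163,681.43 + €3,450.00) = 0.126261

12.63%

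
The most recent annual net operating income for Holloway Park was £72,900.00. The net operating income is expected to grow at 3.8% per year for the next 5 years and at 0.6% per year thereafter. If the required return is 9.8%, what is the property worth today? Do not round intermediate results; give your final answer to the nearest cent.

D_1 = 75670.20000
D_2 = 78545.66760
D_3 = 81530.40297
D_4 = 84628.55828
D_5 = 87844.44350
Terminal value at year 5: TV = D_5×(1+g_2)/(r−g_2) = 88371.51016/0.092 = 960559.89301
P_0 = D_1/(1+r)^1 + D_2/(1+r)^2 + D_3/(1+r)^3 + D_4/(1+r)^4 + D_5/(1+r)^5 + TV/(1+r)^5
    = 68916.39344 + 65150.47030 + 61590.33531 + 58224.74322 + 55043.06326 + 601883.93090 = 910808.93645

£910808.94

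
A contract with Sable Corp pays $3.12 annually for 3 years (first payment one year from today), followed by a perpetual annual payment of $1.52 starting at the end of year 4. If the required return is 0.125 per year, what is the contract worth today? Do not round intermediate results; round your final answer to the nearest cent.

$15.97

PV of 3-year annuity: $3.12 × [1 − (1+0.125)^−3] / 0.125 = 7.42979
Perpetuity value at year 3: $1.52 / 0.125 = 12.16000
PV of perpetuity: 12.16000 / (1+0.125)^3 = 8.54036
Total PV = 7.42979 + 8.54036 = 15.97015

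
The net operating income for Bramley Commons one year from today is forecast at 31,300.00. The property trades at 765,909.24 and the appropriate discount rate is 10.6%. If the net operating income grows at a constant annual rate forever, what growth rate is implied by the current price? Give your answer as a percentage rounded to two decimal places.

6.51%

P = D₁/(r−g) ⇒ g = r − D₁/P = 0.106 − 31,300.00/765,909.24 = 0.065134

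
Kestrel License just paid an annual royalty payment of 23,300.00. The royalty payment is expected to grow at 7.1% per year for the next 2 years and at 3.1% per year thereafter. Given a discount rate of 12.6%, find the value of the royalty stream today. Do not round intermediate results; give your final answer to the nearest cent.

D_1 = 24954.30000
D_2 = 26726.05530
Terminal value at year 2: TV = D_2×(1+g_2)/(r−g_2) = 27554.56301/0.095 = 290048.03173
P_0 = D_1/(1+r)^1 + D_2/(1+r)^2 + TV/(1+r)^2
    = 22161.90053 + 21079.39207 + 228766.87604 = 272008.16865

272008.17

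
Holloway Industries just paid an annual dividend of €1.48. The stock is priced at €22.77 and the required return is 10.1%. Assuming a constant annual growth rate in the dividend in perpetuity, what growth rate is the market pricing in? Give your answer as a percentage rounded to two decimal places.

3.38%

P = D₀(1+g)/(r−g) ⇒ P(r−g) = D₀(1+g) ⇒ g(P+D₀) = P·r − D₀
g = (P·r − D₀)/(P + D₀) = (€22.77×0.101 − €1.48) / (€22.77 + €1.48) = 0.033805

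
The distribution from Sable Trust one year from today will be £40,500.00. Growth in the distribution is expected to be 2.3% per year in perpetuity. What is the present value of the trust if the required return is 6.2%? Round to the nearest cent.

Growing perpetuity: P = D₁ / (r − g) = £40,500.0000 / (0.062 − 0.023) = £1,038,461.54

£1038461.54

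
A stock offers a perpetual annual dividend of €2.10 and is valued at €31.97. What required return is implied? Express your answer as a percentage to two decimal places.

6.57%

P = C/r ⇒ r = C/P = €2.10/€31.97 = 0.065687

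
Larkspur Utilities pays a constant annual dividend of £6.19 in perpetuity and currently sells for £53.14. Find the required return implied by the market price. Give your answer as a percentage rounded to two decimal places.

P = C/r ⇒ r = C/P = £6.19/£53.14 = 0.116485

11.65%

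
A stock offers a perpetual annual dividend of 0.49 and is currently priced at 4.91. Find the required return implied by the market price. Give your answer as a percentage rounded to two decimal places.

9.98%

P = C/r ⇒ r = C/P = 0.49/4.91 = 0.099796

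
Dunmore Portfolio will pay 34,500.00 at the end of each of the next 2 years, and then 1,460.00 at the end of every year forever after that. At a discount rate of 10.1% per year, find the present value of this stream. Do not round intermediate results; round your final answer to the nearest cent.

71720.73

PV of 2-year annuity: 34,500.00 × [1 − (1+0.101)^−2] / 0.101 = 59795.77644
Perpetuity value at year 2: 1,460.00 / 0.101 = 14455.44554
PV of perpetuity: 14455.44554 / (1+0.101)^2 = 11924.95761
Total PV = 59795.77644 + 11924.95761 = 71720.73406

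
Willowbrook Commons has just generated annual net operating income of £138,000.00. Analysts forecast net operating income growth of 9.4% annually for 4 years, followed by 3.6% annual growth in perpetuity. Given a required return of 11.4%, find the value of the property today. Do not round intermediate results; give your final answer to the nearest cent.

D_1 = 150972.00000
D_2 = 165163.36800
D_3 = 180688.72459
D_4 = 197673.46470
Terminal value at year 4: TV = D_4×(1+g_2)/(r−g_2) = 204789.70943/0.078 = 2625509.09529
P_0 = D_1/(1+r)^1 + D_2/(1+r)^2 + D_3/(1+r)^3 + D_4/(1+r)^4 + TV/(1+r)^4
    = 135522.44165 + 133089.36370 + 130699.96759 + 128353.46907 + 1704797.35838 = 2232462.60039

£2232462.60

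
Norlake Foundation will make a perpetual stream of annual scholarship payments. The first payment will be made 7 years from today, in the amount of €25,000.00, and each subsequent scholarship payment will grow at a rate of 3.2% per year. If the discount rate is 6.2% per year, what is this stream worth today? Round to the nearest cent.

€580860.24

Value at end of year 6: C₁ / (r − g) = €25,000.00 / (0.062 − 0.032) = €833,333.3333
Discount to today: PV = €833,333.3333 / (1 + 0.062)^6 = €833,333.3333 / 1.434654 = €580,860.24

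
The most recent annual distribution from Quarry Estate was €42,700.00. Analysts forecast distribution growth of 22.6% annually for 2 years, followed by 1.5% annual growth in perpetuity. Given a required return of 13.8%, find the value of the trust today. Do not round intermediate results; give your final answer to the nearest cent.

D_1 = 52350.20000
D_2 = 64181.34520
Terminal value at year 2: TV = D_2×(1+g_2)/(r−g_2) = 65144.06538/0.123 = 529626.54779
P_0 = D_1/(1+r)^1 + D_2/(1+r)^2 + TV/(1+r)^2
    = 46001.93322 + 49559.20046 + 408964.13387 = 504525.26755

€504525.27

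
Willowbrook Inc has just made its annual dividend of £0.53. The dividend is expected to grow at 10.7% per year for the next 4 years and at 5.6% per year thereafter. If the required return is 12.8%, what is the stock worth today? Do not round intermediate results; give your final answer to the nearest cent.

£9.23

D_1 = 0.58671
D_2 = 0.64949
D_3 = 0.71898
D_4 = 0.79591
Terminal value at year 4: TV = D_4×(1+g_2)/(r−g_2) = 0.84049/0.072 = 11.67341
P_0 = D_1/(1+r)^1 + D_2/(1+r)^2 + D_3/(1+r)^3 + D_4/(1+r)^4 + TV/(1+r)^4
    = 0.52013 + 0.51045 + 0.50095 + 0.49162 + 7.21043 = 9.23358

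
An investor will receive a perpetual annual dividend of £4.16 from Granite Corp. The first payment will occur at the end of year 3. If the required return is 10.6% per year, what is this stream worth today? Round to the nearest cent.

Value at end of year 2: C / r = £4.16 / 0.106 = £39.2453
Discount to today: PV = £39.2453 / (1 + 0.106)^2 = £39.2453 / 1.223236 = £32.08

£32.08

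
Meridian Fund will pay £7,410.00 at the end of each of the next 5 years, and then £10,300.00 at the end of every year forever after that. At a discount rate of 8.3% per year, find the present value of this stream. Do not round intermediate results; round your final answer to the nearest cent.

PV of 5-year annuity: £7,410.00 × [1 − (1+0.083)^−5] / 0.083 = 29353.51725
Perpetuity value at year 5: £10,300.00 / 0.083 = 124096.38554
PV of perpetuity: 124096.38554 / (1+0.083)^5 = 83294.60043
Total PV = 29353.51725 + 83294.60043 = 112648.11768

£112648.12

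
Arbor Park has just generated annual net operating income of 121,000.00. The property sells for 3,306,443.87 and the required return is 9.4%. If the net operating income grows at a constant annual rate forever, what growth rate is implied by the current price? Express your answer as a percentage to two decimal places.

5.54%

P = D₀(1+g)/(r−g) ⇒ P(r−g) = D₀(1+g) ⇒ g(P+D₀) = P·r − D₀
g = (P·r − D₀)/(P + D₀) = (3,306,443.87×0.094 − 121,000.00) / (3,306,443.87 + 121,000.00) = 0.055378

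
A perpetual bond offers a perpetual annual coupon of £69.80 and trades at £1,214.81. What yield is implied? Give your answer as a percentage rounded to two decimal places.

5.75%

P = C/r ⇒ r = C/P = £69.80/£1,214.81 = 0.057458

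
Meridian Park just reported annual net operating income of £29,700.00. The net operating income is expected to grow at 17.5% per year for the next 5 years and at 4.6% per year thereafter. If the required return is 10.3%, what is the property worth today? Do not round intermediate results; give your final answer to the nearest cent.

D_1 = 34897.50000
D_2 = 41004.56250
D_3 = 48180.36094
D_4 = 56611.92410
D_5 = 66519.01082
Terminal value at year 5: TV = D_5×(1+g_2)/(r−g_2) = 69578.88532/0.057 = 1220682.19854
P_0 = D_1/(1+r)^1 + D_2/(1+r)^2 + D_3/(1+r)^3 + D_4/(1+r)^4 + D_5/(1+r)^5 + TV/(1+r)^5
    = 31638.71260 + 33703.97761 + 35904.05593 + 38247.74771 + 40744.42752 + 747695.98577 = 927934.90715

£927934.91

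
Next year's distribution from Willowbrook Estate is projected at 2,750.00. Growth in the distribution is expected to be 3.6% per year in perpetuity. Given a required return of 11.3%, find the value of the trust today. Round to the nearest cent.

35714.29

Growing perpetuity: P = D₁ / (r − g) = 2,750.0000 / (0.113 − 0.036) = 35,714.29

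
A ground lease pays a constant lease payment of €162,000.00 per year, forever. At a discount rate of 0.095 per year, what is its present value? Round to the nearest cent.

€1705263.16

Level perpetuity: PV = C / r = €162,000.00 / 0.095 = €1,705,263.16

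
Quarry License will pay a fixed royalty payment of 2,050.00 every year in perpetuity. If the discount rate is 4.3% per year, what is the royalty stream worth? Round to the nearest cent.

Level perpetuity: PV = C / r = 2,050.00 / 0.043 = 47,674.42

47674.42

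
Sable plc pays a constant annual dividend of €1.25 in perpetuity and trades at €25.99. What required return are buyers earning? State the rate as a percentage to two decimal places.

P = C/r ⇒ r = C/P = €1.25/€25.99 = 0.048095

4.81%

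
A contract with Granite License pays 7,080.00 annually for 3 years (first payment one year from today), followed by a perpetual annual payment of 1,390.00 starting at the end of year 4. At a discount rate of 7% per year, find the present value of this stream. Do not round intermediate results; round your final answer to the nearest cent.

PV of 3-year annuity: 7,080.00 × [1 − (1+0.07)^−3] / 0.07 = 18580.15759
Perpetuity value at year 3: 1,390.00 / 0.07 = 19857.14286
PV of perpetuity: 19857.14286 / (1+0.07)^3 = 16209.34356
Total PV = 18580.15759 + 16209.34356 = 34789.50115

34789.50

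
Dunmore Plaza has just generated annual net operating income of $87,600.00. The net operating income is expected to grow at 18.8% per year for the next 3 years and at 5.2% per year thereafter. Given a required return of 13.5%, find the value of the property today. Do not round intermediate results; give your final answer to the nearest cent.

$1561336.52

D_1 = 104068.80000
D_2 = 123633.73440
D_3 = 146876.87647
Terminal value at year 3: TV = D_3×(1+g_2)/(r−g_2) = 154514.47404/0.083 = 1861620.16920
P_0 = D_1/(1+r)^1 + D_2/(1+r)^2 + D_3/(1+r)^3 + TV/(1+r)^3
    = 91690.57269 + 95972.15890 + 100453.67822 + 1273220.11424 = 1561336.52405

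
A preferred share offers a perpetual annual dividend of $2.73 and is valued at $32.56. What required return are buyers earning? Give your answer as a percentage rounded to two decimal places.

8.38%

P = C/r ⇒ r = C/P = $2.73/$32.56 = 0.083845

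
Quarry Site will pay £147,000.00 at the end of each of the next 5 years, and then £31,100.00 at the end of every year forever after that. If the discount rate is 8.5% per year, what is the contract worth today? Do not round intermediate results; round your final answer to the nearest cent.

£822602.77

PV of 5-year annuity: £147,000.00 × [1 − (1+0.085)^−5] / 0.085 = 579274.38561
Perpetuity value at year 5: £31,100.00 / 0.085 = 365882.35294
PV of perpetuity: 365882.35294 / (1+0.085)^5 = 243328.38429
Total PV = 579274.38561 + 243328.38429 = 822602.76989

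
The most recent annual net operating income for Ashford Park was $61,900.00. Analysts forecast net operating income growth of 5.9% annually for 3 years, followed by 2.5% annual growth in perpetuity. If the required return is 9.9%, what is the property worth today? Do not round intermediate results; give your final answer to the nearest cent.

D_1 = 65552.10000
D_2 = 69419.67390
D_3 = 73515.43466
Terminal value at year 3: TV = D_3×(1+g_2)/(r−g_2) = 75353.32053/0.074 = 1018288.11522
P_0 = D_1/(1+r)^1 + D_2/(1+r)^2 + D_3/(1+r)^3 + TV/(1+r)^3
    = 59647.04277 + 57476.08580 + 55384.14455 + 767145.24542 = 939652.51853

$939652.52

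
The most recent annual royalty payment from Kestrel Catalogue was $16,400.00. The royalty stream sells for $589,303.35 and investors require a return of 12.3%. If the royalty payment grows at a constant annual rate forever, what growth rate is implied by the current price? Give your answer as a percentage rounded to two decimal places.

9.26%

P = D₀(1+g)/(r−g) ⇒ P(r−g) = D₀(1+g) ⇒ g(P+D₀) = P·r − D₀
g = (P·r − D₀)/(P + D₀) = ($589,303.35×0.123 − $16,400.00) / ($589,303.35 + $16,400.00) = 0.092594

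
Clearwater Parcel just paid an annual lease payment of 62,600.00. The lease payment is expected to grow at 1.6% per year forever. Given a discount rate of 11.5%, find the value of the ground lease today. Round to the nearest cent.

D₁ = D₀ × (1 + g) = 62,600.00 × 1.016 = 63,601.6000
Growing perpetuity: P = D₁ / (r − g) = 63,601.6000 / (0.115 − 0.016) = 642,440.40

642440.40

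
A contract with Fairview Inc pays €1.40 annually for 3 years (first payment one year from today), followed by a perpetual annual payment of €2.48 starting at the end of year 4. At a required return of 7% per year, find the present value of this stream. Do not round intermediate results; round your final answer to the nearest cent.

€32.59

PV of 3-year annuity: €1.40 × [1 − (1+0.07)^−3] / 0.07 = 3.67404
Perpetuity value at year 3: €2.48 / 0.07 = 35.42857
PV of perpetuity: 35.42857 / (1+0.07)^3 = 28.92027
Total PV = 3.67404 + 28.92027 = 32.59431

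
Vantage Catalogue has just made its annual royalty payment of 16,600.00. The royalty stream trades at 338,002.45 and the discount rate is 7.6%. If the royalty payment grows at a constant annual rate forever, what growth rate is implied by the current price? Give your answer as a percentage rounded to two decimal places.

2.56%

P = D₀(1+g)/(r−g) ⇒ P(r−g) = D₀(1+g) ⇒ g(P+D₀) = P·r − D₀
g = (P·r − D₀)/(P + D₀) = (338,002.45×0.076 − 16,600.00) / (338,002.45 + 16,600.00) = 0.025629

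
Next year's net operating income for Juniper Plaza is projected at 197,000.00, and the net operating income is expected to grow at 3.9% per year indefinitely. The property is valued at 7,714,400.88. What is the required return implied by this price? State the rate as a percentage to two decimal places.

6.45%

P = D₁/(r − g) ⇒ r = D₁/P + g = 197,000.0000/7,714,400.88 + 0.039 = 0.025537 + 0.039 = 0.064537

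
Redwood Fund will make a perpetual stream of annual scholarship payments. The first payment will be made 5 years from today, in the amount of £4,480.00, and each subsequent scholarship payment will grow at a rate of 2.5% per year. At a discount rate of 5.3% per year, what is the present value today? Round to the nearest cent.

Value at end of year 4: C₁ / (r − g) = £4,480.00 / (0.053 − 0.025) = £160,000.0000
Discount to today: PV = £160,000.0000 / (1 + 0.053)^4 = £160,000.0000 / 1.229457 = £130,138.71

£130138.71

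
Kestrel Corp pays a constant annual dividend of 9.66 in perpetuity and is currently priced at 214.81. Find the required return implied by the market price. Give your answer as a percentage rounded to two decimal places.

P = C/r ⇒ r = C/P = 9.66/214.81 = 0.044970

4.50%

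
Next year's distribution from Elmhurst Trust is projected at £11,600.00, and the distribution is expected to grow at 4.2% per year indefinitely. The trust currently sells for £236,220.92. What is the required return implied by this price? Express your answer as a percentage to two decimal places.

P = D₁/(r − g) ⇒ r = D₁/P + g = £11,600.0000/£236,220.92 + 0.042 = 0.049107 + 0.042 = 0.091107

9.11%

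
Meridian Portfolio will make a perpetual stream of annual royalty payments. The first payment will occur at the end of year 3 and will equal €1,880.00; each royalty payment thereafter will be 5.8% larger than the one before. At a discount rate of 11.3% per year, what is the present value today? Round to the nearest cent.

Value at end of year 2: C₁ / (r − g) = €1,880.00 / (0.113 − 0.058) = €34,181.8182
Discount to today: PV = €34,181.8182 / (1 + 0.113)^2 = €34,181.8182 / 1.238769 = €27,593.38

€27593.38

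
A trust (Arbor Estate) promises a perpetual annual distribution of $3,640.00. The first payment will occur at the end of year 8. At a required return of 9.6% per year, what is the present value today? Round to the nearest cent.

$19959.80

Value at end of year 7: C / r = $3,640.00 / 0.096 = $37,916.6667
Discount to today: PV = $37,916.6667 / (1 + 0.096)^7 = $37,916.6667 / 1.899651 = $19,959.80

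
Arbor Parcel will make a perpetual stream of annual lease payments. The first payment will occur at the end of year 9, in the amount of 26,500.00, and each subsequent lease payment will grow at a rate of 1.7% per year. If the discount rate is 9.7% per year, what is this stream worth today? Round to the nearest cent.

157943.90

Value at end of year 8: C₁ / (r − g) = 26,500.00 / (0.097 − 0.017) = 331,250.0000
Discount to today: PV = 331,250.0000 / (1 + 0.097)^8 = 331,250.0000 / 2.097264 = 157,943.90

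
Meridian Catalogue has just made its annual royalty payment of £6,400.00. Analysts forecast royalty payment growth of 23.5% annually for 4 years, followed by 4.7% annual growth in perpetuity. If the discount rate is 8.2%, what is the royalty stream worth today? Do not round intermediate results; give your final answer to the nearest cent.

£360973.29

D_1 = 7904.00000
D_2 = 9761.44000
D_3 = 12055.37840
D_4 = 14888.39232
Terminal value at year 4: TV = D_4×(1+g_2)/(r−g_2) = 15588.14676/0.035 = 445375.62181
P_0 = D_1/(1+r)^1 + D_2/(1+r)^2 + D_3/(1+r)^3 + D_4/(1+r)^4 + TV/(1+r)^4
    = 7304.99076 + 8337.95156 + 9516.97798 + 10862.72440 + 324950.64146 = 360973.28616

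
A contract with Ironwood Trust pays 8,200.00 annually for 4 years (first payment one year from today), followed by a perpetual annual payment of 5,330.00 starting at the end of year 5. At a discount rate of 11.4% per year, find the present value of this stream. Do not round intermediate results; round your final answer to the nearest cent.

PV of 4-year annuity: 8,200.00 × [1 − (1+0.114)^−4] / 0.114 = 25224.30177
Perpetuity value at year 4: 5,330.00 / 0.114 = 46754.38596
PV of perpetuity: 46754.38596 / (1+0.114)^4 = 30358.58982
Total PV = 25224.30177 + 30358.58982 = 55582.89158

55582.89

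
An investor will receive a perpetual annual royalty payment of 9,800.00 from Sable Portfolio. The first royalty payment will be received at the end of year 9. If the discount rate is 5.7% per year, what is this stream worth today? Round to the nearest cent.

Value at end of year 8: C / r = 9,800.00 / 0.057 = 171,929.8246
Discount to today: PV = 171,929.8246 / (1 + 0.057)^8 = 171,929.8246 / 1.558116 = 110,344.66

110344.66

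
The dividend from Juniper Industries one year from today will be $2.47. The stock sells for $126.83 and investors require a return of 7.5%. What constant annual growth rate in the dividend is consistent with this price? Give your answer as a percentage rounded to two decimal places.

5.55%

P = D₁/(r−g) ⇒ g = r − D₁/P = 0.075 − $2.47/$126.83 = 0.055525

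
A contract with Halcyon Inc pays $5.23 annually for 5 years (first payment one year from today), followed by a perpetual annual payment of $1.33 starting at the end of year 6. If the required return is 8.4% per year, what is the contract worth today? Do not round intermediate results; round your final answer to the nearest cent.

PV of 5-year annuity: $5.23 × [1 − (1+0.084)^−5] / 0.084 = 20.66357
Perpetuity value at year 5: $1.33 / 0.084 = 15.83333
PV of perpetuity: 15.83333 / (1+0.084)^5 = 10.57855
Total PV = 20.66357 + 10.57855 = 31.24211

$31.24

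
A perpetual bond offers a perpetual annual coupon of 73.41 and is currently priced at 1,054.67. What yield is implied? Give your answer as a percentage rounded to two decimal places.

P = C/r ⇒ r = C/P = 73.41/1,054.67 = 0.069605

6.96%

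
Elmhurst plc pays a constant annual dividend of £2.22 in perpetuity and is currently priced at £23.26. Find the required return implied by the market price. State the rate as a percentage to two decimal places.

P = C/r ⇒ r = C/P = £2.22/£23.26 = 0.095443

9.54%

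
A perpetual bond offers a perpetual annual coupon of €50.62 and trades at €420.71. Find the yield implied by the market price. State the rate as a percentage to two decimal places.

12.03%

P = C/r ⇒ r = C/P = €50.62/€420.71 = 0.120320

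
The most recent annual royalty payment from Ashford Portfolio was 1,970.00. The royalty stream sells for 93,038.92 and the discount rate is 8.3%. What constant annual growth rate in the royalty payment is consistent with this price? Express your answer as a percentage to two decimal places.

P = D₀(1+g)/(r−g) ⇒ P(r−g) = D₀(1+g) ⇒ g(P+D₀) = P·r − D₀
g = (P·r − D₀)/(P + D₀) = (93,038.92×0.083 − 1,970.00) / (93,038.92 + 1,970.00) = 0.060544

6.05%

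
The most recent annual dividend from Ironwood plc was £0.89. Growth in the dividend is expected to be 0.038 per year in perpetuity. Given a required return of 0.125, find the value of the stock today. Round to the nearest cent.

£10.62

D₁ = D₀ × (1 + g) = £0.89 × 1.038 = £0.9238
Growing perpetuity: P = D₁ / (r − g) = £0.9238 / (0.125 − 0.038) = £10.62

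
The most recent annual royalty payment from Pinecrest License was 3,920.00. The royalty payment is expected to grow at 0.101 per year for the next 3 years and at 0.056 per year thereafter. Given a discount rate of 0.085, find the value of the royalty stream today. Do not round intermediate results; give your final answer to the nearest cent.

D_1 = 4315.92000
D_2 = 4751.82792
D_3 = 5231.76254
Terminal value at year 3: TV = D_3×(1+g_2)/(r−g_2) = 5524.74124/0.029 = 190508.31870
P_0 = D_1/(1+r)^1 + D_2/(1+r)^2 + D_3/(1+r)^3 + TV/(1+r)^3
    = 3977.80645 + 4036.46535 + 4095.98926 + 149150.50552 = 161260.76659

161260.77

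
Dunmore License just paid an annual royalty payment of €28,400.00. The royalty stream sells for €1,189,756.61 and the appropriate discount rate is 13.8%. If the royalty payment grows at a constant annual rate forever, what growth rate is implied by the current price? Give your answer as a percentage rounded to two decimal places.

11.15%

P = D₀(1+g)/(r−g) ⇒ P(r−g) = D₀(1+g) ⇒ g(P+D₀) = P·r − D₀
g = (P·r − D₀)/(P + D₀) = (€1,189,756.61×0.138 − €28,400.00) / (€1,189,756.61 + €28,400.00) = 0.111469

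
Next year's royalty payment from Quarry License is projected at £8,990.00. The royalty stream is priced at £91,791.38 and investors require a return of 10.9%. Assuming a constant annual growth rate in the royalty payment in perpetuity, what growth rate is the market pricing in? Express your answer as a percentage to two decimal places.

P = D₁/(r−g) ⇒ g = r − D₁/P = 0.109 − £8,990.00/£91,791.38 = 0.011061

1.11%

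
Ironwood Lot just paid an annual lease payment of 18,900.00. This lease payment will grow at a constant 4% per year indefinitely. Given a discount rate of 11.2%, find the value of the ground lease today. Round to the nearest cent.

D₁ = D₀ × (1 + g) = 18,900.00 × 1.04 = 19,656.0000
Growing perpetuity: P = D₁ / (r − g) = 19,656.0000 / (0.112 − 0.04) = 273,000.00

273000.00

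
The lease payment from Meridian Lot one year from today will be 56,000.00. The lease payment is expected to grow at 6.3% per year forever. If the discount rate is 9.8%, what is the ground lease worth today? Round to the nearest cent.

1600000.00

Growing perpetuity: P = D₁ / (r − g) = 56,000.0000 / (0.098 − 0.063) = 1,600,000.00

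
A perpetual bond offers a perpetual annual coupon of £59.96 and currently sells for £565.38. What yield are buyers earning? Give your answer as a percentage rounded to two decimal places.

P = C/r ⇒ r = C/P = £59.96/£565.38 = 0.106053

10.61%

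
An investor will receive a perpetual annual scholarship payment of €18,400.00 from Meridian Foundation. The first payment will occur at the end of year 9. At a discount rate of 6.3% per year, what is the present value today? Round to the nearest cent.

Value at end of year 8: C / r = €18,400.00 / 0.063 = €292,063.4921
Discount to today: PV = €292,063.4921 / (1 + 0.063)^8 = €292,063.4921 / 1.630295 = €179,147.67

€179147.67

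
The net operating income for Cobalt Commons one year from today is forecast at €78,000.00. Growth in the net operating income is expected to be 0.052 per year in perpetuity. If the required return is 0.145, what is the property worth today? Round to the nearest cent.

€838709.68

Growing perpetuity: P = D₁ / (r − g) = €78,000.0000 / (0.145 − 0.052) = €838,709.68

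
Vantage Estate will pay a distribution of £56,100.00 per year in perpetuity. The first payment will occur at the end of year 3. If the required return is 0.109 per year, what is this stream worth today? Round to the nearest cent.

Value at end of year 2: C / r = £56,100.00 / 0.109 = £514,678.8991
Discount to today: PV = £514,678.8991 / (1 + 0.109)^2 = £514,678.8991 / 1.229881 = £418,478.62

£418478.62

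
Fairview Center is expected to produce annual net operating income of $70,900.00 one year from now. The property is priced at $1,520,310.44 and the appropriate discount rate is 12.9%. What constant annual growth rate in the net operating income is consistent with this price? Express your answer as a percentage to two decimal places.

P = D₁/(r−g) ⇒ g = r − D₁/P = 0.129 − $70,900.00/$1,520,310.44 = 0.082365

8.24%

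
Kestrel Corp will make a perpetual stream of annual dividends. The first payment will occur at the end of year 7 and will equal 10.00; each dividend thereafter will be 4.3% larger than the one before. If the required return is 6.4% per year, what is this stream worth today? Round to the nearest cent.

328.19

Value at end of year 6: C₁ / (r − g) = 10.00 / (0.064 − 0.043) = 476.1905
Discount to today: PV = 476.1905 / (1 + 0.064)^6 = 476.1905 / 1.450941 = 328.19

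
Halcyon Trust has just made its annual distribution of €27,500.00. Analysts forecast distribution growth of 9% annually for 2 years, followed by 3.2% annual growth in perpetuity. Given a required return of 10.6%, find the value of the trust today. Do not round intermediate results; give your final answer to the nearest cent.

D_1 = 29975.00000
D_2 = 32672.75000
Terminal value at year 2: TV = D_2×(1+g_2)/(r−g_2) = 33718.27800/0.074 = 455652.40541
P_0 = D_1/(1+r)^1 + D_2/(1+r)^2 + TV/(1+r)^2
    = 27102.16998 + 26710.09519 + 372497.54373 = 426309.80890

€426309.81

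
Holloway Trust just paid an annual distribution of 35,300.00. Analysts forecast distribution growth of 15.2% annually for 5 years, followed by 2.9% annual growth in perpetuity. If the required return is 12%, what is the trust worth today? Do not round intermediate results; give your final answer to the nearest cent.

651754.90

D_1 = 40665.60000
D_2 = 46846.77120
D_3 = 53967.48042
D_4 = 62170.53745
D_5 = 71620.45914
Terminal value at year 5: TV = D_5×(1+g_2)/(r−g_2) = 73697.45245/0.091 = 809862.11487
P_0 = D_1/(1+r)^1 + D_2/(1+r)^2 + D_3/(1+r)^3 + D_4/(1+r)^4 + D_5/(1+r)^5 + TV/(1+r)^5
    = 36308.57143 + 37345.95918 + 38412.98659 + 39510.50049 + 40639.37193 + 459537.51341 = 651754.90304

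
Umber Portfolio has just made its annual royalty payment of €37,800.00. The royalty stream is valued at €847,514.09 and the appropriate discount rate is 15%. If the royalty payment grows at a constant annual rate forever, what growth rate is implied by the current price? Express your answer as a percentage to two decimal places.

10.09%

P = D₀(1+g)/(r−g) ⇒ P(r−g) = D₀(1+g) ⇒ g(P+D₀) = P·r − D₀
g = (P·r − D₀)/(P + D₀) = (€847,514.09×0.15 − €37,800.00) / (€847,514.09 + €37,800.00) = 0.100899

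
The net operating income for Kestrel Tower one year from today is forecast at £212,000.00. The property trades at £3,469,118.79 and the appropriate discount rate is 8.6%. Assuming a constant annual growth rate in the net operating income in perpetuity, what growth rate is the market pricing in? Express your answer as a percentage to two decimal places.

2.49%

P = D₁/(r−g) ⇒ g = r − D₁/P = 0.086 − £212,000.00/£3,469,118.79 = 0.024889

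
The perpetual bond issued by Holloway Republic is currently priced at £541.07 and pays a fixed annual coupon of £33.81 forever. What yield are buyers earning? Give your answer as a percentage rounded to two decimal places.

P = C/r ⇒ r = C/P = £33.81/£541.07 = 0.062487

6.25%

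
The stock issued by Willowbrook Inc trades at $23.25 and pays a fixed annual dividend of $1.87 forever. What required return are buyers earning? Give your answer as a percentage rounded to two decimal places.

P = C/r ⇒ r = C/P = $1.87/$23.25 = 0.080430

8.04%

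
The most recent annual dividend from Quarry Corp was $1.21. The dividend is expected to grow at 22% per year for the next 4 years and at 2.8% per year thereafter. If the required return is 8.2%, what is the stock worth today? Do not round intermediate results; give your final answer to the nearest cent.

D_1 = 1.47620
D_2 = 1.80096
D_3 = 2.19718
D_4 = 2.68055
Terminal value at year 4: TV = D_4×(1+g_2)/(r−g_2) = 2.75561/0.054 = 51.02982
P_0 = D_1/(1+r)^1 + D_2/(1+r)^2 + D_3/(1+r)^3 + D_4/(1+r)^4 + TV/(1+r)^4
    = 1.36433 + 1.53833 + 1.73454 + 1.95576 + 37.23188 = 43.82484

$43.82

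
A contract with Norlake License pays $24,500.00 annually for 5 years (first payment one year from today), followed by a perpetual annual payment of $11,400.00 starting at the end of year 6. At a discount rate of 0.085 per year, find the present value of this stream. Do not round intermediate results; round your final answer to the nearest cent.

PV of 5-year annuity: $24,500.00 × [1 − (1+0.085)^−5] / 0.085 = 96545.73093
Perpetuity value at year 5: $11,400.00 / 0.085 = 134117.64706
PV of perpetuity: 134117.64706 / (1+0.085)^5 = 89194.32736
Total PV = 96545.73093 + 89194.32736 = 185740.05829

$185740.06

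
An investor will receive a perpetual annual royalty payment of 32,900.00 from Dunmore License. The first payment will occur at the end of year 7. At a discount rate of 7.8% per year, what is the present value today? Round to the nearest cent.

Value at end of year 6: C / r = 32,900.00 / 0.078 = 421,794.8718
Discount to today: PV = 421,794.8718 / (1 + 0.078)^6 = 421,794.8718 / 1.569324 = 268,774.91

268774.91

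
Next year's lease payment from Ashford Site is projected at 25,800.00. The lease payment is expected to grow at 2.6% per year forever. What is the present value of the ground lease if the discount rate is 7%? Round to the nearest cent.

Growing perpetuity: P = D₁ / (r − g) = 25,800.0000 / (0.07 − 0.026) = 586,363.64

586363.64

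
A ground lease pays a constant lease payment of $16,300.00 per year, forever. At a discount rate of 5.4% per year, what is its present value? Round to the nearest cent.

Level perpetuity: PV = C / r = $16,300.00 / 0.054 = $301,851.85

$301851.85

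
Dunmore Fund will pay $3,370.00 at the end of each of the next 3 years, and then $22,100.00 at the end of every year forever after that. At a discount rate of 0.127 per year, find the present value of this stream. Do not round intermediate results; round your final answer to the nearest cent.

PV of 3-year annuity: $3,370.00 × [1 − (1+0.127)^−3] / 0.127 = 7997.79359
Perpetuity value at year 3: $22,100.00 / 0.127 = 174015.74803
PV of perpetuity: 174015.74803 / (1+0.127)^3 = 121567.30936
Total PV = 7997.79359 + 121567.30936 = 129565.10295

$129565.10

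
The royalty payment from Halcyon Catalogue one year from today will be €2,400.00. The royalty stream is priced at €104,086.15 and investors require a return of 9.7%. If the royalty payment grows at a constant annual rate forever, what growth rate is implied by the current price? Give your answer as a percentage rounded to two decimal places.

7.39%

P = D₁/(r−g) ⇒ g = r − D₁/P = 0.097 − €2,400.00/€104,086.15 = 0.073942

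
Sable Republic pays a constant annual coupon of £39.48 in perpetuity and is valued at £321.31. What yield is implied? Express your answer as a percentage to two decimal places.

12.29%

P = C/r ⇒ r = C/P = £39.48/£321.31 = 0.122872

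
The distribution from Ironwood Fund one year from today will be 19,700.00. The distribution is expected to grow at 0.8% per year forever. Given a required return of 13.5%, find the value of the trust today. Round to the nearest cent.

Growing perpetuity: P = D₁ / (r − g) = 19,700.0000 / (0.135 − 0.008) = 155,118.11

155118.11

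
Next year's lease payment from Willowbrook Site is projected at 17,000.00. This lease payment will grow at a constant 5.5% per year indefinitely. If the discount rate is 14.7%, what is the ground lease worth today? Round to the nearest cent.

Growing perpetuity: P = D₁ / (r − g) = 17,000.0000 / (0.147 − 0.055) = 184,782.61

184782.61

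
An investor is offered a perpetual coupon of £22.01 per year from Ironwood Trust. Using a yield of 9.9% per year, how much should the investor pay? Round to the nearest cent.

£222.32

Level perpetuity: PV = C / r = £22.01 / 0.099 = £222.32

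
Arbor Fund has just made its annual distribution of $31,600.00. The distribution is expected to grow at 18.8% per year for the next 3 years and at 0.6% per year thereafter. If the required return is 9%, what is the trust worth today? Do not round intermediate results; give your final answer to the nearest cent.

$602868.22

D_1 = 37540.80000
D_2 = 44598.47040
D_3 = 52982.98284
Terminal value at year 3: TV = D_3×(1+g_2)/(r−g_2) = 53300.88073/0.084 = 634534.29443
P_0 = D_1/(1+r)^1 + D_2/(1+r)^2 + D_3/(1+r)^3 + TV/(1+r)^3
    = 34441.10092 + 37537.64027 + 40912.58407 + 489976.89969 = 602868.22494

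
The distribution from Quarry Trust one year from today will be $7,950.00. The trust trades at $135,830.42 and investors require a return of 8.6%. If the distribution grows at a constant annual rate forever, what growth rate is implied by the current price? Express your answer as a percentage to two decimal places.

P = D₁/(r−g) ⇒ g = r − D₁/P = 0.086 − $7,950.00/$135,830.42 = 0.027471

2.75%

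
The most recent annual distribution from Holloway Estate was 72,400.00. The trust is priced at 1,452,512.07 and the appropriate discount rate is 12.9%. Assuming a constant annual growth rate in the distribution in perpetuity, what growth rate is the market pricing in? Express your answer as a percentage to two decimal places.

P = D₀(1+g)/(r−g) ⇒ P(r−g) = D₀(1+g) ⇒ g(P+D₀) = P·r − D₀
g = (P·r − D₀)/(P + D₀) = (1,452,512.07×0.129 − 72,400.00) / (1,452,512.07 + 72,400.00) = 0.075397

7.54%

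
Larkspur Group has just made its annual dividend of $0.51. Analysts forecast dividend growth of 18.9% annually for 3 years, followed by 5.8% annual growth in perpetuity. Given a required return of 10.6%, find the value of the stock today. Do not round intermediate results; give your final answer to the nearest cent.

D_1 = 0.60639
D_2 = 0.72100
D_3 = 0.85727
Terminal value at year 3: TV = D_3×(1+g_2)/(r−g_2) = 0.90699/0.048 = 18.89558
P_0 = D_1/(1+r)^1 + D_2/(1+r)^2 + D_3/(1+r)^3 + TV/(1+r)^3
    = 0.54827 + 0.58942 + 0.63365 + 13.96673 = 15.73807

$15.74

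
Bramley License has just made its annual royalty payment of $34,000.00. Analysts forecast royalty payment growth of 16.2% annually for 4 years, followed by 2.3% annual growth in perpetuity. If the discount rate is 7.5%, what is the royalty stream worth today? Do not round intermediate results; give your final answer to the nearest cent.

D_1 = 39508.00000
D_2 = 45908.29600
D_3 = 53345.43995
D_4 = 61987.40122
Terminal value at year 4: TV = D_4×(1+g_2)/(r−g_2) = 63413.11145/0.052 = 1219482.91255
P_0 = D_1/(1+r)^1 + D_2/(1+r)^2 + D_3/(1+r)^3 + D_4/(1+r)^4 + TV/(1+r)^4
    = 36751.62791 + 39725.94570 + 42940.97572 + 46416.19888 + 913149.45097 = 1078984.19918

$1078984.20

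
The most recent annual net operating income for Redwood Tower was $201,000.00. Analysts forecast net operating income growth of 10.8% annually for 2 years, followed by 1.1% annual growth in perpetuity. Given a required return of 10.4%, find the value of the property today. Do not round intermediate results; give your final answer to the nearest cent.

D_1 = 222708.00000
D_2 = 246760.46400
Terminal value at year 2: TV = D_2×(1+g_2)/(r−g_2) = 249474.82910/0.093 = 2682525.04413
P_0 = D_1/(1+r)^1 + D_2/(1+r)^2 + TV/(1+r)^2
    = 201728.26087 + 202459.16037 + 2200927.00139 = 2605114.42263

$2605114.42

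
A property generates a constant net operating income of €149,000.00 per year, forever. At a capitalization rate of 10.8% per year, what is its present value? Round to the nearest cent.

Level perpetuity: PV = C / r = €149,000.00 / 0.108 = €1,379,629.63

€1379629.63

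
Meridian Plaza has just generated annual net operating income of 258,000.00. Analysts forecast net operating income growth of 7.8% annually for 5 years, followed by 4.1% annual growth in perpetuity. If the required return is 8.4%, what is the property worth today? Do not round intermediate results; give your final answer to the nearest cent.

7343780.00

D_1 = 278124.00000
D_2 = 299817.67200
D_3 = 323203.45042
D_4 = 348413.31955
D_5 = 375589.55847
Terminal value at year 5: TV = D_5×(1+g_2)/(r−g_2) = 390988.73037/0.043 = 9092761.17141
P_0 = D_1/(1+r)^1 + D_2/(1+r)^2 + D_3/(1+r)^3 + D_4/(1+r)^4 + D_5/(1+r)^5 + TV/(1+r)^5
    = 256571.95572 + 255151.81574 + 253739.53632 + 252335.07394 + 250938.38534 + 6075043.23581 = 7343780.00288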